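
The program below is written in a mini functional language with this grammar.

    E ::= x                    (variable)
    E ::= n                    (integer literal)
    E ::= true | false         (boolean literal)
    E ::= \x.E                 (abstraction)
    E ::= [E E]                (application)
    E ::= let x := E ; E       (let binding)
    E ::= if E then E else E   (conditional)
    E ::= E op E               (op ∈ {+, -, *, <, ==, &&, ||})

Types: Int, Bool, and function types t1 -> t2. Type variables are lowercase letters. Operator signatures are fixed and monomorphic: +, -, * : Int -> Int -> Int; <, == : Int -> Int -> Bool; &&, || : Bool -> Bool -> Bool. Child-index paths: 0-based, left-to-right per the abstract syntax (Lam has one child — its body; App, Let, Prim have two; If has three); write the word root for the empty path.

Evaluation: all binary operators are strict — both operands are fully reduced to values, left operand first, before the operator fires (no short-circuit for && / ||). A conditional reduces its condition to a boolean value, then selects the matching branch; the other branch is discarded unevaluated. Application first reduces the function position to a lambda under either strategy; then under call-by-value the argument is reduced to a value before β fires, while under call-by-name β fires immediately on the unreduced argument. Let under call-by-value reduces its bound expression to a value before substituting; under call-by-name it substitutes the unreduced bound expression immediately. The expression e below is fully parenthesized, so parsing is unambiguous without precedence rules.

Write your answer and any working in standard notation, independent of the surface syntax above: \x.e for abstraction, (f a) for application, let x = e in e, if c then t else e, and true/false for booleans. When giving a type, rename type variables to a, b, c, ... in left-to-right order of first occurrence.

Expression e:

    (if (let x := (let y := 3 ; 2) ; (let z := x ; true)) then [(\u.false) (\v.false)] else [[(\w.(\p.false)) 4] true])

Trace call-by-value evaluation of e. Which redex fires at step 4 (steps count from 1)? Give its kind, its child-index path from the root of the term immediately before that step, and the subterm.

Trace:
step 0: (if (let x = (let y = 3 in 2) in (let z = x in true)) then ((\u.false) (\v.false)) else (((\w.(\p.false)) 4) true))
step 1: [let@0.0] (if (let x = 2 in (let z = x in true)) then ((\u.false) (\v.false)) else (((\w.(\p.false)) 4) true))
step 2: [let@0] (if (let z = 2 in true) then ((\u.false) (\v.false)) else (((\w.(\p.false)) 4) true))
step 3: [let@0] (if true then ((\u.false) (\v.false)) else (((\w.(\p.false)) 4) true))
step 4: [if@root] ((\u.false) (\v.false))

Answer: if at root : (if true then ((\u.false) (\v.false)) else (((\w.(\p.false)) 4) true))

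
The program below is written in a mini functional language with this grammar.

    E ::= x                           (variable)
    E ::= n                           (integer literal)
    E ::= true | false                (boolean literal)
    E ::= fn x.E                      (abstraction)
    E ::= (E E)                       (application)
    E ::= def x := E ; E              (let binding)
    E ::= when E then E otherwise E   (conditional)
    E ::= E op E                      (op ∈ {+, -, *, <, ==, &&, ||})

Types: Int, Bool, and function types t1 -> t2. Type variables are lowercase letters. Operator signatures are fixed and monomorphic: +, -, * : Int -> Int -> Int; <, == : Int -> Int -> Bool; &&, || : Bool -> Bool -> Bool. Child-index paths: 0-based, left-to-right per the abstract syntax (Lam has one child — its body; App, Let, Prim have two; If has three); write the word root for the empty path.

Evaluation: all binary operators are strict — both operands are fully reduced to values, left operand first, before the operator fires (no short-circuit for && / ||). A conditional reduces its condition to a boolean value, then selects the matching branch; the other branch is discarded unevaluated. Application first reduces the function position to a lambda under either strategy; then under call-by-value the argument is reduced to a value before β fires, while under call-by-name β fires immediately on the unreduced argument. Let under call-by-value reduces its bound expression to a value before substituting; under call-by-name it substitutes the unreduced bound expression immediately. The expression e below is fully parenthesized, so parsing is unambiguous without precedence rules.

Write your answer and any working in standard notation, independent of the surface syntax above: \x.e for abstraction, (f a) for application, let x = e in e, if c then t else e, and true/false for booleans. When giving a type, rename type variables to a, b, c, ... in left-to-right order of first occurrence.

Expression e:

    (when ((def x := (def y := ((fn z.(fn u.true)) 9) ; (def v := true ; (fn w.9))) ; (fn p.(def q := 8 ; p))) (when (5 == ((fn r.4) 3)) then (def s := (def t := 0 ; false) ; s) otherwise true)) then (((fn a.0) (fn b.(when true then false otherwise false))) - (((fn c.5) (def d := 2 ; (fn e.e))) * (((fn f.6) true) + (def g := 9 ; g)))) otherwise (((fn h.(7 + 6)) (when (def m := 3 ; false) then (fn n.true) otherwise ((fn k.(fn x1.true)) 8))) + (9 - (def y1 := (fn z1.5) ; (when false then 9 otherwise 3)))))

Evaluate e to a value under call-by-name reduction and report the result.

Answer: -75

Working:
step 0: (if ((let x = (let y = ((\z.(\u.true)) 9) in (let v = true in (\w.9))) in (\p.(let q = 8 in p))) (if (5 == ((\r.4) 3)) then (let s = (let t = 0 in false) in s) else true)) then (((\a.0) (\b.(if true then false else false))) - (((\c.5) (let d = 2 in (\e.e))) * (((\f.6) true) + (let g = 9 in g)))) else (((\h.(7 + 6)) (if (let m = 3 in false) then (\n.true) else ((\k.(\x1.true)) 8))) + (9 - (let y1 = (\z1.5) in (if false then 9 else 3)))))
step 1: [let@0.0] (if ((\p.(let q = 8 in p)) (if (5 == ((\r.4) 3)) then (let s = (let t = 0 in false) in s) else true)) then (((\a.0) (\b.(if true then false else false))) - (((\c.5) (let d = 2 in (\e.e))) * (((\f.6) true) + (let g = 9 in g)))) else (((\h.(7 + 6)) (if (let m = 3 in false) then (\n.true) else ((\k.(\x1.true)) 8))) + (9 - (let y1 = (\z1.5) in (if false then 9 else 3)))))
step 2: [beta@0] (if (let q = 8 in (if (5 == ((\r.4) 3)) then (let s = (let t = 0 in false) in s) else true)) then (((\a.0) (\b.(if true then false else false))) - (((\c.5) (let d = 2 in (\e.e))) * (((\f.6) true) + (let g = 9 in g)))) else (((\h.(7 + 6)) (if (let m = 3 in false) then (\n.true) else ((\k.(\x1.true)) 8))) + (9 - (let y1 = (\z1.5) in (if false then 9 else 3)))))
step 3: [let@0] (if (if (5 == ((\r.4) 3)) then (let s = (let t = 0 in false) in s) else true) then (((\a.0) (\b.(if true then false else false))) - (((\c.5) (let d = 2 in (\e.e))) * (((\f.6) true) + (let g = 9 in g)))) else (((\h.(7 + 6)) (if (let m = 3 in false) then (\n.true) else ((\k.(\x1.true)) 8))) + (9 - (let y1 = (\z1.5) in (if false then 9 else 3)))))
step 4: [beta@0.0.1] (if (if (5 == 4) then (let s = (let t = 0 in false) in s) else true) then (((\a.0) (\b.(if true then false else false))) - (((\c.5) (let d = 2 in (\e.e))) * (((\f.6) true) + (let g = 9 in g)))) else (((\h.(7 + 6)) (if (let m = 3 in false) then (\n.true) else ((\k.(\x1.true)) 8))) + (9 - (let y1 = (\z1.5) in (if false then 9 else 3)))))
step 5: [delta@0.0] (if (if false then (let s = (let t = 0 in false) in s) else true) then (((\a.0) (\b.(if true then false else false))) - (((\c.5) (let d = 2 in (\e.e))) * (((\f.6) true) + (let g = 9 in g)))) else (((\h.(7 + 6)) (if (let m = 3 in false) then (\n.true) else ((\k.(\x1.true)) 8))) + (9 - (let y1 = (\z1.5) in (if false then 9 else 3)))))
step 6: [if@0] (if true then (((\a.0) (\b.(if true then false else false))) - (((\c.5) (let d = 2 in (\e.e))) * (((\f.6) true) + (let g = 9 in g)))) else (((\h.(7 + 6)) (if (let m = 3 in false) then (\n.true) else ((\k.(\x1.true)) 8))) + (9 - (let y1 = (\z1.5) in (if false then 9 else 3)))))
step 7: [if@root] (((\a.0) (\b.(if true then false else false))) - (((\c.5) (let d = 2 in (\e.e))) * (((\f.6) true) + (let g = 9 in g))))
step 8: [beta@0] (0 - (((\c.5) (let d = 2 in (\e.e))) * (((\f.6) true) + (let g = 9 in g))))
step 9: [beta@1.0] (0 - (5 * (((\f.6) true) + (let g = 9 in g))))
step 10: [beta@1.1.0] (0 - (5 * (6 + (let g = 9 in g))))
step 11: [let@1.1.1] (0 - (5 * (6 + 9)))
step 12: [delta@1.1] (0 - (5 * 15))
step 13: [delta@1] (0 - 75)
step 14: [delta@root] -75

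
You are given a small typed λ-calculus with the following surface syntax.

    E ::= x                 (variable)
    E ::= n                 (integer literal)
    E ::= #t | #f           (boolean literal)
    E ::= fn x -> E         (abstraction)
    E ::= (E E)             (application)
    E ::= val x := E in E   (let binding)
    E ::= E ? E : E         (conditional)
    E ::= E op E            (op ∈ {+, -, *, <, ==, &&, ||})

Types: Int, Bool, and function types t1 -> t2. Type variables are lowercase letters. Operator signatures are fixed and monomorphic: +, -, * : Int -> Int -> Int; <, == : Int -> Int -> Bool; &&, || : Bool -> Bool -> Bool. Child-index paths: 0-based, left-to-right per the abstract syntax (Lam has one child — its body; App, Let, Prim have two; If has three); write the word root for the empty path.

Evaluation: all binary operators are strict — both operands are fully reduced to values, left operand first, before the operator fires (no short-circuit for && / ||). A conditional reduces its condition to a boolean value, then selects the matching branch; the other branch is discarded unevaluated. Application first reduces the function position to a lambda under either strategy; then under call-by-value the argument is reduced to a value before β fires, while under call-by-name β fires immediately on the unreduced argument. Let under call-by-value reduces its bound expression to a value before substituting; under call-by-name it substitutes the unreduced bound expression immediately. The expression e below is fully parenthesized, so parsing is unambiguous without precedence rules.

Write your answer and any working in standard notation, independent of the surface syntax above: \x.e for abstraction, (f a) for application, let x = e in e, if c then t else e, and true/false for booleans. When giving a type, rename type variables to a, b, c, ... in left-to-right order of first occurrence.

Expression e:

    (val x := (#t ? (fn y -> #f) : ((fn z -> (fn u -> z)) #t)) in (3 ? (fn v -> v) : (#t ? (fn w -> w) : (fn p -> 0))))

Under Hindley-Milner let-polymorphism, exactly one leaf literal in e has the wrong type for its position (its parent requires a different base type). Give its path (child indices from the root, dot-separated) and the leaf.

Answer: 1.0 : 3

Trace:
  unify Bool ~ Bool
\y._ : a -> Bool
z : b
\u._ : c -> b
\z._ : b -> c -> b
  unify b -> c -> b ~ Bool -> d
  unify b ~ Bool
  unify c -> Bool ~ d
_ _ : c -> Bool
  unify a -> Bool ~ c -> Bool
  unify a ~ c
  unify Bool ~ Bool
let x : forall. c -> Bool
  unify Int ~ Bool
  FAIL: mismatch Int ~ Bool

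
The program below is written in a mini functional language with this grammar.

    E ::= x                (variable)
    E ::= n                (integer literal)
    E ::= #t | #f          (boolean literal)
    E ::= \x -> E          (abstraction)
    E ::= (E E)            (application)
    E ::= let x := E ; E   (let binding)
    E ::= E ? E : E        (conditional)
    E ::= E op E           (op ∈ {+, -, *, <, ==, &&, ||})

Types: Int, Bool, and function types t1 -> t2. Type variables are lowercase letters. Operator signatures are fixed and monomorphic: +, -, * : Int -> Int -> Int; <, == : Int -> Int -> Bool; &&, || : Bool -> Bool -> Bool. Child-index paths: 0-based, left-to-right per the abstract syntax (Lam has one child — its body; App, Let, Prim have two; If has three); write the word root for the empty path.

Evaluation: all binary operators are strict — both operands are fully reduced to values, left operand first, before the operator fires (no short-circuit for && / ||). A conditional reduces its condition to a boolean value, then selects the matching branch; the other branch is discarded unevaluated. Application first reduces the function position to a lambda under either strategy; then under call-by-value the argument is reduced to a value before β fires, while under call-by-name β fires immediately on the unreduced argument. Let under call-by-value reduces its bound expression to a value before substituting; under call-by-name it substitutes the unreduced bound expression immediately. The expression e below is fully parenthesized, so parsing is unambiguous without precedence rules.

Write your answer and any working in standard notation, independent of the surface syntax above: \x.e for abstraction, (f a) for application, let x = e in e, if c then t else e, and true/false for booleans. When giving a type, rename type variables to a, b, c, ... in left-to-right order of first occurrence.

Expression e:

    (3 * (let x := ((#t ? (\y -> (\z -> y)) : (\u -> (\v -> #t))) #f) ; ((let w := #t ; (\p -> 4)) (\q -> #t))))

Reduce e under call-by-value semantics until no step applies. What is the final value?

Answer: 12

Derivation:
step 0: (3 * (let x = ((if true then (\y.(\z.y)) else (\u.(\v.true))) false) in ((let w = true in (\p.4)) (\q.true))))
step 1: [if@1.0.0] (3 * (let x = ((\y.(\z.y)) false) in ((let w = true in (\p.4)) (\q.true))))
step 2: [beta@1.0] (3 * (let x = (\z.false) in ((let w = true in (\p.4)) (\q.true))))
step 3: [let@1] (3 * ((let w = true in (\p.4)) (\q.true)))
step 4: [let@1.0] (3 * ((\p.4) (\q.true)))
step 5: [beta@1] (3 * 4)
step 6: [delta@root] 12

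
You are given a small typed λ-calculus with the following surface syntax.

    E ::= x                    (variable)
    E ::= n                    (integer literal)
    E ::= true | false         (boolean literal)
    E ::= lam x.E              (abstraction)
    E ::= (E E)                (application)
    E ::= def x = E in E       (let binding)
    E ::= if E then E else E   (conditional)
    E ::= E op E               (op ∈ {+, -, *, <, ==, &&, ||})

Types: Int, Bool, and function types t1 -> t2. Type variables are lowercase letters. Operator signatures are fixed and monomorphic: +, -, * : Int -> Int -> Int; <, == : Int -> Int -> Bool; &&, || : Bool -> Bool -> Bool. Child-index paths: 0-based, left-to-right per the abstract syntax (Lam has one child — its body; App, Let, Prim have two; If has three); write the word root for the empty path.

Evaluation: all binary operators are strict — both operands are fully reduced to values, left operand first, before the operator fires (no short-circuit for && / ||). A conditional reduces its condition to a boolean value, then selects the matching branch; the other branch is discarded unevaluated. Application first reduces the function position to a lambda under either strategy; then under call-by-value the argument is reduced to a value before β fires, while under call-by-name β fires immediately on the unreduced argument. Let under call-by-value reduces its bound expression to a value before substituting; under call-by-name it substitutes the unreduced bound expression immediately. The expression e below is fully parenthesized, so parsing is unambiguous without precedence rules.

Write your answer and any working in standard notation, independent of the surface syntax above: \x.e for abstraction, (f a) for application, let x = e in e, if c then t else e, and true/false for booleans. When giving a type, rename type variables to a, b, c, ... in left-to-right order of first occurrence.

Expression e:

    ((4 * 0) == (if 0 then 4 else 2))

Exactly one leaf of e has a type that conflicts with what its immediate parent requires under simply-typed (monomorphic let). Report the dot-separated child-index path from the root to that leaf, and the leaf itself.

Trace:
  unify Int ~ Int
  unify Int ~ Int
  unify Int ~ Int
  unify Int ~ Bool
  FAIL: mismatch Int ~ Bool

Answer: 1.0 : 0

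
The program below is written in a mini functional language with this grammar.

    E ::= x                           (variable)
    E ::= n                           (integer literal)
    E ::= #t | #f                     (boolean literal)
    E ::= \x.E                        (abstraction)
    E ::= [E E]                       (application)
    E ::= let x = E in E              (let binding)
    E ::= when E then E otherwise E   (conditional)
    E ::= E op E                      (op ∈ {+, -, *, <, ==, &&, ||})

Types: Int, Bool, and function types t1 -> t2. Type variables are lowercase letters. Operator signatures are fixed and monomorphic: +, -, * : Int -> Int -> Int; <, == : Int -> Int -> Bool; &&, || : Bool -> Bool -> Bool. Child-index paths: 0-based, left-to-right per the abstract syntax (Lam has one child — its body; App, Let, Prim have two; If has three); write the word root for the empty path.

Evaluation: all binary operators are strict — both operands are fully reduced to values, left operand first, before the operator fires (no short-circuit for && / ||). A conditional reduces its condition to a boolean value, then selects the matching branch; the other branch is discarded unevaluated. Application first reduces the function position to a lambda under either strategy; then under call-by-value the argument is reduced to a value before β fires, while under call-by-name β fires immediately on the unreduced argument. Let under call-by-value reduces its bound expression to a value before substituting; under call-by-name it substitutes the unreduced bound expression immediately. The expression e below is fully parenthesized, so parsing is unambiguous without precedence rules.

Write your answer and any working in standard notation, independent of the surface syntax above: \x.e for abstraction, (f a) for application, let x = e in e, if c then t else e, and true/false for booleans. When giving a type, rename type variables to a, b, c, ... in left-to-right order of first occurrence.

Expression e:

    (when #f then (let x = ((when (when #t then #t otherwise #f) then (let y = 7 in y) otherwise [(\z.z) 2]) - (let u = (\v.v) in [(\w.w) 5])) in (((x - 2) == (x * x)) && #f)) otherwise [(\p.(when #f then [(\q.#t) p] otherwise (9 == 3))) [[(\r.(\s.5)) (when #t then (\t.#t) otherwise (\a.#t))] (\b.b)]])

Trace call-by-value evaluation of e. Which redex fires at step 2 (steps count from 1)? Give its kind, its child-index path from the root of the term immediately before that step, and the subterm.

Derivation:
step 0: (if false then (let x = ((if (if true then true else false) then (let y = 7 in y) else ((\z.z) 2)) - (let u = (\v.v) in ((\w.w) 5))) in (((x - 2) == (x * x)) && false)) else ((\p.(if false then ((\q.true) p) else (9 == 3))) (((\r.(\s.5)) (if true then (\t.true) else (\a.true))) (\b.b))))
step 1: [if@root] ((\p.(if false then ((\q.true) p) else (9 == 3))) (((\r.(\s.5)) (if true then (\t.true) else (\a.true))) (\b.b)))
step 2: [if@1.0.1] ((\p.(if false then ((\q.true) p) else (9 == 3))) (((\r.(\s.5)) (\t.true)) (\b.b)))

Answer: if at 1.0.1 : (if true then (\t.true) else (\a.true))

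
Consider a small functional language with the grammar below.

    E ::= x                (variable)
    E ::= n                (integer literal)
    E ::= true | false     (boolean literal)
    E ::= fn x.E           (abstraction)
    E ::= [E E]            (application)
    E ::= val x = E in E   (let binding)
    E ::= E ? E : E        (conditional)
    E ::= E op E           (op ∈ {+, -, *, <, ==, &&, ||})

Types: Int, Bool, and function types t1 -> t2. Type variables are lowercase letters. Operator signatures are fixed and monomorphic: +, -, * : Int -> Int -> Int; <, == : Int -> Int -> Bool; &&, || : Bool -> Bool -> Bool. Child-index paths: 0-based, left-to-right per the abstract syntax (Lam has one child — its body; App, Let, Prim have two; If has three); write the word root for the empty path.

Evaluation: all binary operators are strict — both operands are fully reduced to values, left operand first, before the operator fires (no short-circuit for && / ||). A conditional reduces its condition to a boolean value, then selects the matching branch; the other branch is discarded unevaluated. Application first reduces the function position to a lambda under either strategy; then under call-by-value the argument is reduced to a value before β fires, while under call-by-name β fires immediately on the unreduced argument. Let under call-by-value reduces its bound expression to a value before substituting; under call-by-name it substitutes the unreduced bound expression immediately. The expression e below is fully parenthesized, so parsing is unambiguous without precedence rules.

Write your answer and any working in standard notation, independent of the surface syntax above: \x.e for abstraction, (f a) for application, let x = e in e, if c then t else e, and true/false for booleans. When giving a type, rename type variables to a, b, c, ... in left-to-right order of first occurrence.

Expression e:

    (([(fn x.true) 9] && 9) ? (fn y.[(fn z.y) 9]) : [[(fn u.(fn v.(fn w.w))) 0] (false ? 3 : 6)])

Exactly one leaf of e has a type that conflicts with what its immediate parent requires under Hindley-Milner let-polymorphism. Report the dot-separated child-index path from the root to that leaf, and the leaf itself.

Working:
\x._ : a -> Bool
  unify a -> Bool ~ Int -> b
  unify a ~ Int
  unify Bool ~ b
_ _ : Bool
  unify Bool ~ Bool
  unify Int ~ Bool
  FAIL: mismatch Int ~ Bool

Answer: 0.1 : 9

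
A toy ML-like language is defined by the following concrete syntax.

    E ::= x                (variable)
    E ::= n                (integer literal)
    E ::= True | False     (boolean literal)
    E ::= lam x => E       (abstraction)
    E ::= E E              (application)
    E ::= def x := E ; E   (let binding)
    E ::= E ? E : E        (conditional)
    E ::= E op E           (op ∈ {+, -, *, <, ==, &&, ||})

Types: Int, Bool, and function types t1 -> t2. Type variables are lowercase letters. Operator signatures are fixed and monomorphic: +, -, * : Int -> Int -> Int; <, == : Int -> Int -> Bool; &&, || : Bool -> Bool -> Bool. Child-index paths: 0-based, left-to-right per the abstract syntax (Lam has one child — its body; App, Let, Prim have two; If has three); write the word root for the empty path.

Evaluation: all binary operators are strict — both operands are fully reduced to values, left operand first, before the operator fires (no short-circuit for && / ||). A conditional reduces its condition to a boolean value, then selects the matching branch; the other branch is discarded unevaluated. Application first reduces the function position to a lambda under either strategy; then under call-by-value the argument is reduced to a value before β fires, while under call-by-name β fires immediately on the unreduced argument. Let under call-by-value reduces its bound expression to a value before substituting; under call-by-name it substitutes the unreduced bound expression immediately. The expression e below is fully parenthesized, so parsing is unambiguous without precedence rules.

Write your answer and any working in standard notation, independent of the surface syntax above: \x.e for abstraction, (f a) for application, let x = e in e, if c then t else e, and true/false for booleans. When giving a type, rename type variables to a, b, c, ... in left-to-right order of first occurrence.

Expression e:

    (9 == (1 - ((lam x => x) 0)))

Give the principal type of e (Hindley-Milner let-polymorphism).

Trace:
  unify Int ~ Int
  unify Int ~ Int
x : a
\x._ : a -> a
  unify a -> a ~ Int -> b
  unify a ~ Int
  unify Int ~ b
_ _ : Int
  unify Int ~ Int
  unify Int ~ Int

Answer: Bool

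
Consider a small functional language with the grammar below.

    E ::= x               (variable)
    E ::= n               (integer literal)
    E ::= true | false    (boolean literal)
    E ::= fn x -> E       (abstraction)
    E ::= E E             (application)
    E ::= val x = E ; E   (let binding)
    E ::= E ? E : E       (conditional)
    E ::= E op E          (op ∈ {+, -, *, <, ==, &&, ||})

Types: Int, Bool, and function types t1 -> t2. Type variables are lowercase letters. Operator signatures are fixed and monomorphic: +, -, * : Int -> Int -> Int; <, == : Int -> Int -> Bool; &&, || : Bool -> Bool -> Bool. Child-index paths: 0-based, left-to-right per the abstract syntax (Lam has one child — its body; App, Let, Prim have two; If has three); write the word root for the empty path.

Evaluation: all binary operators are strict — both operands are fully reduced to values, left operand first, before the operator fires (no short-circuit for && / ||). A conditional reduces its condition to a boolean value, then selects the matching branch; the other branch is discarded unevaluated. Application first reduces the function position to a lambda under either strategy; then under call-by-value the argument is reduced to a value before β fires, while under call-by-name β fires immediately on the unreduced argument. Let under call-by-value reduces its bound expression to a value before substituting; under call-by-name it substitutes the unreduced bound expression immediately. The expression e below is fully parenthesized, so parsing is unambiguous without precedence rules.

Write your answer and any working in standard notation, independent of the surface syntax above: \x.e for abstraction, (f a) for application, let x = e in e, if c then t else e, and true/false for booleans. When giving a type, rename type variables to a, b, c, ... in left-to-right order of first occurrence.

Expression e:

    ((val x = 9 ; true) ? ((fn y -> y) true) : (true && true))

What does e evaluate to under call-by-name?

Answer: true

Derivation:
step 0: (if (let x = 9 in true) then ((\y.y) true) else (true && true))
step 1: [let@0] (if true then ((\y.y) true) else (true && true))
step 2: [if@root] ((\y.y) true)
step 3: [beta@root] true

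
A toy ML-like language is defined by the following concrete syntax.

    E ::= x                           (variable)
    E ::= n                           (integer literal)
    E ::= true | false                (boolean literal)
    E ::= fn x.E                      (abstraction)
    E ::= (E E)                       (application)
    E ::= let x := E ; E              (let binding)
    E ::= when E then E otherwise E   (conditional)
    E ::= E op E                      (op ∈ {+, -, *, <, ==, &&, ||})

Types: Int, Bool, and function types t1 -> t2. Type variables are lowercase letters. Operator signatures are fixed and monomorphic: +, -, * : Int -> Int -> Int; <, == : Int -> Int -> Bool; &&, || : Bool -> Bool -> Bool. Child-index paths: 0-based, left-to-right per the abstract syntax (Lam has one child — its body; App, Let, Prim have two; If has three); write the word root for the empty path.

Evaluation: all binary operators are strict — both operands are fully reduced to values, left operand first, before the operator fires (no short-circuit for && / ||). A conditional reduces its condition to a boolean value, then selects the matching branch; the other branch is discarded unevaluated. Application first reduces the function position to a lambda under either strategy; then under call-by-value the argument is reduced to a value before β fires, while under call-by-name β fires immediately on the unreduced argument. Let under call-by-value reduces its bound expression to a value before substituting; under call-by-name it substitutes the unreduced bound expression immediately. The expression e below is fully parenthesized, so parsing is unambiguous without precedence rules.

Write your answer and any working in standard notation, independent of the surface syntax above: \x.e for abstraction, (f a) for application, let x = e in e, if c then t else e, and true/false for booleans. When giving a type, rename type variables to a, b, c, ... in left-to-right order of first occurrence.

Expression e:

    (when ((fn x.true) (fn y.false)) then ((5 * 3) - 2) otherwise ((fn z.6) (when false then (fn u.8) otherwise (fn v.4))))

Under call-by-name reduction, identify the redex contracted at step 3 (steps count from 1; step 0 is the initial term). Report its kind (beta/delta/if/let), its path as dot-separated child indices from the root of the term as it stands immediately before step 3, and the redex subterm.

Trace:
step 0: (if ((\x.true) (\y.false)) then ((5 * 3) - 2) else ((\z.6) (if false then (\u.8) else (\v.4))))
step 1: [beta@0] (if true then ((5 * 3) - 2) else ((\z.6) (if false then (\u.8) else (\v.4))))
step 2: [if@root] ((5 * 3) - 2)
step 3: [delta@0] (15 - 2)

Answer: delta at 0 : (5 * 3)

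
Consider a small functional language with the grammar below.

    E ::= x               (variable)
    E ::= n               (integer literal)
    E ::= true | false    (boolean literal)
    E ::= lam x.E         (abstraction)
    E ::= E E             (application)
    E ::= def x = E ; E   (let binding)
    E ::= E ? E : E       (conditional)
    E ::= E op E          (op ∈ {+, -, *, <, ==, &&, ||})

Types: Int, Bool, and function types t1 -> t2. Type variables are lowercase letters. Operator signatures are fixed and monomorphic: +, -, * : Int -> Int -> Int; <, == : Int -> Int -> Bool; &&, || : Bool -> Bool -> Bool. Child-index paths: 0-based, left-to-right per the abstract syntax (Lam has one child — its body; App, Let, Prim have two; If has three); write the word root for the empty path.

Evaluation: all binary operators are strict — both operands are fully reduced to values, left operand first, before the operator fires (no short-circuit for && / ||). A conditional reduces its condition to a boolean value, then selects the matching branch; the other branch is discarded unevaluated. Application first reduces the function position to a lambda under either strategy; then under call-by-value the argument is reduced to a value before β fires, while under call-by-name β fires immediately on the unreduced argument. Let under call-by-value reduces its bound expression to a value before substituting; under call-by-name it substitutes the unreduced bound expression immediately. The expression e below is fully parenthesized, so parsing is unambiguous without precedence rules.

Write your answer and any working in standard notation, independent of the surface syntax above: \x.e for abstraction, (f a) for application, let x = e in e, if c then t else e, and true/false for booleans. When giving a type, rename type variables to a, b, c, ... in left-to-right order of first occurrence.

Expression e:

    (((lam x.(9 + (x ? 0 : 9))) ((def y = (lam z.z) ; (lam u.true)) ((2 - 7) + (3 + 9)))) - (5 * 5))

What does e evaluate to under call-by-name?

Derivation:
step 0: (((\x.(9 + (if x then 0 else 9))) ((let y = (\z.z) in (\u.true)) ((2 - 7) + (3 + 9)))) - (5 * 5))
step 1: [beta@0] ((9 + (if ((let y = (\z.z) in (\u.true)) ((2 - 7) + (3 + 9))) then 0 else 9)) - (5 * 5))
step 2: [let@0.1.0.0] ((9 + (if ((\u.true) ((2 - 7) + (3 + 9))) then 0 else 9)) - (5 * 5))
step 3: [beta@0.1.0] ((9 + (if true then 0 else 9)) - (5 * 5))
step 4: [if@0.1] ((9 + 0) - (5 * 5))
step 5: [delta@0] (9 - (5 * 5))
step 6: [delta@1] (9 - 25)
step 7: [delta@root] -16

Answer: -16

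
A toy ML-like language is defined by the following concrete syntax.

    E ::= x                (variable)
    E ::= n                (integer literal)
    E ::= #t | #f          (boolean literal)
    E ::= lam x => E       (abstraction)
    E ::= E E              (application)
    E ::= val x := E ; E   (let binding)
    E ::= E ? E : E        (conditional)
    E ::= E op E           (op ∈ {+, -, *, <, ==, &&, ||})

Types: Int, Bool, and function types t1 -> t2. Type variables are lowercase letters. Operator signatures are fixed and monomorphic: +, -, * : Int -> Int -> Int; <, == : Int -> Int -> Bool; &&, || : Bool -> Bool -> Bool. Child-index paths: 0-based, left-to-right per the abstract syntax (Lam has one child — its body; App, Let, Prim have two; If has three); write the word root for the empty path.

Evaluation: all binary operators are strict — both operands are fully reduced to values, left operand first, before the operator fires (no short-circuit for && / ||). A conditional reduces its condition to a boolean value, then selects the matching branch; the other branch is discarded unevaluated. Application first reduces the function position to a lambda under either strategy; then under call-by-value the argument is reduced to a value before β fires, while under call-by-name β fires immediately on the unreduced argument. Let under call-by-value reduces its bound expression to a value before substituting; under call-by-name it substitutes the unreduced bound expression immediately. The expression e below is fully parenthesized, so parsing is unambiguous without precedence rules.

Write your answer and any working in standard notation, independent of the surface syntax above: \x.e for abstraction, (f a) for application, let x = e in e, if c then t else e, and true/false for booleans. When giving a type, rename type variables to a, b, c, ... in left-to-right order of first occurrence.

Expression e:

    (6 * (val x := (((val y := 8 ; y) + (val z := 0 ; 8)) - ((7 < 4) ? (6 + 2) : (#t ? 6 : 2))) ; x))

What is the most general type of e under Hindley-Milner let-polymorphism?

Answer: Int

Working:
  unify Int ~ Int
let y : Int
y : Int
  unify Int ~ Int
let z : Int
  unify Int ~ Int
  unify Int ~ Int
  unify Int ~ Int
  unify Int ~ Int
  unify Bool ~ Bool
  unify Int ~ Int
  unify Int ~ Int
  unify Bool ~ Bool
  unify Int ~ Int
  unify Int ~ Int
  unify Int ~ Int
let x : Int
x : Int
  unify Int ~ Int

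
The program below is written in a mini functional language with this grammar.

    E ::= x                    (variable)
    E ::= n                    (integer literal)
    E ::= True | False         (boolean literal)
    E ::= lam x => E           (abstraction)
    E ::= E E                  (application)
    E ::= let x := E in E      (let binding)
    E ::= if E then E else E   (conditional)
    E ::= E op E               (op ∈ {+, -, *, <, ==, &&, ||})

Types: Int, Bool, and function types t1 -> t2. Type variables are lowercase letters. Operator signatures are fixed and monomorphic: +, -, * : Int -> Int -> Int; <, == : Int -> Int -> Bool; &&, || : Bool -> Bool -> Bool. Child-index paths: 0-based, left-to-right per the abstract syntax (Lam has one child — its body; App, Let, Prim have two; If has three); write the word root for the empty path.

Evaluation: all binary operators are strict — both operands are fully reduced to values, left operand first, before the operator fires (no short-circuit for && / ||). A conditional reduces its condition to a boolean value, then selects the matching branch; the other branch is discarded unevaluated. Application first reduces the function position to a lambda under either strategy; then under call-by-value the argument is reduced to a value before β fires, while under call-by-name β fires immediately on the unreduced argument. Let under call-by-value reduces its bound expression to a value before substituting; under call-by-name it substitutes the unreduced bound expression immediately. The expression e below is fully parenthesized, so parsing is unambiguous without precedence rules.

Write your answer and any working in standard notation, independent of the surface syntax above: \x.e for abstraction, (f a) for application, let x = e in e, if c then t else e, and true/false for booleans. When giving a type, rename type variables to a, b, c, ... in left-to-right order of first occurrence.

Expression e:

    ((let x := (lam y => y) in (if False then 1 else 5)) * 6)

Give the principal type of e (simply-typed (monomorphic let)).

Trace:
y : a
\y._ : a -> a
let x : a -> a
  unify Bool ~ Bool
  unify Int ~ Int
  unify Int ~ Int
  unify Int ~ Int

Answer: Int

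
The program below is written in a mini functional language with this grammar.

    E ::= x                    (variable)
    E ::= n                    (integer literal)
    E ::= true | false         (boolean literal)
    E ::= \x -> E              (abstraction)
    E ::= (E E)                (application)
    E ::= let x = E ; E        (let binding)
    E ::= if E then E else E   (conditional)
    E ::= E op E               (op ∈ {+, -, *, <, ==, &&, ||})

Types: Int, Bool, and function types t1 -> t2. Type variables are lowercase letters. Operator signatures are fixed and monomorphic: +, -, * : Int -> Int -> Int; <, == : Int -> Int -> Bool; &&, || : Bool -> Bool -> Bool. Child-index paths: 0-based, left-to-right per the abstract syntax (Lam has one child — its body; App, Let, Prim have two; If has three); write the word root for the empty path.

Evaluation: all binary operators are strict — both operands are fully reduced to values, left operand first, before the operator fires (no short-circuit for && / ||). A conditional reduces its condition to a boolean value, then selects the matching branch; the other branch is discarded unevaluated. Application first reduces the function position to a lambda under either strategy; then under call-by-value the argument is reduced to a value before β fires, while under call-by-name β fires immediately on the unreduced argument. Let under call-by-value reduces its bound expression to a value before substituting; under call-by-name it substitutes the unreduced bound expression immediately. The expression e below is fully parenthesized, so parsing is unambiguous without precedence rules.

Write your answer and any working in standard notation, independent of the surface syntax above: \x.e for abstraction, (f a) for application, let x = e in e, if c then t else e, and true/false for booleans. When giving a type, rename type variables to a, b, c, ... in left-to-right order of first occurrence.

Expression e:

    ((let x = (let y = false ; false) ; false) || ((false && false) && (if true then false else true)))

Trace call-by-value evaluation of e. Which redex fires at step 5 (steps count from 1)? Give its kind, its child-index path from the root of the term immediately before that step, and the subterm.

Answer: delta at 1 : (false && false)

Trace:
step 0: ((let x = (let y = false in false) in false) || ((false && false) && (if true then false else true)))
step 1: [let@0.0] ((let x = false in false) || ((false && false) && (if true then false else true)))
step 2: [let@0] (false || ((false && false) && (if true then false else true)))
step 3: [delta@1.0] (false || (false && (if true then false else true)))
step 4: [if@1.1] (false || (false && false))
step 5: [delta@1] (false || false)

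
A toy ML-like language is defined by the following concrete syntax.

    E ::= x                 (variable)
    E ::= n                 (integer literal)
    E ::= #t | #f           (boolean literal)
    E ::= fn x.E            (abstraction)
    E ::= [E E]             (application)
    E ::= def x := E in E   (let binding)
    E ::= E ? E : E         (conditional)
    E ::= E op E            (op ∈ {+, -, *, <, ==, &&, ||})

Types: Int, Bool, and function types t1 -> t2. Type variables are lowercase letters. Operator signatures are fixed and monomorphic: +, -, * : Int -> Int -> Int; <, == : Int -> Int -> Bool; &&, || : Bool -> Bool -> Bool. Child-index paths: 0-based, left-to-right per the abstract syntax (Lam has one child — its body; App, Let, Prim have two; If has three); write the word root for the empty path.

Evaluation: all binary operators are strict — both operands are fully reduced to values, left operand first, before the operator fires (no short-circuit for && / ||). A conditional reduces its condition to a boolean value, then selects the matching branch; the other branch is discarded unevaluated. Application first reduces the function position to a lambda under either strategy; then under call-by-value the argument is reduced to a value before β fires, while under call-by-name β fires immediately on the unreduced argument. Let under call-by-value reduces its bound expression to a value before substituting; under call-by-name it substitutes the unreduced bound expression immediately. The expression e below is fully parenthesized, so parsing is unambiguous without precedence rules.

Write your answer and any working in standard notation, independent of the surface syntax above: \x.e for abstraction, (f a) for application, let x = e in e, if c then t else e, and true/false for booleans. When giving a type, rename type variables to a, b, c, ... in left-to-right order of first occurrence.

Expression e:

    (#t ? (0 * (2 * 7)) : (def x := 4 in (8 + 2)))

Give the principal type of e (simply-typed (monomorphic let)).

Derivation:
  unify Bool ~ Bool
  unify Int ~ Int
  unify Int ~ Int
  unify Int ~ Int
  unify Int ~ Int
let x : Int
  unify Int ~ Int
  unify Int ~ Int
  unify Int ~ Int

Answer: Int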